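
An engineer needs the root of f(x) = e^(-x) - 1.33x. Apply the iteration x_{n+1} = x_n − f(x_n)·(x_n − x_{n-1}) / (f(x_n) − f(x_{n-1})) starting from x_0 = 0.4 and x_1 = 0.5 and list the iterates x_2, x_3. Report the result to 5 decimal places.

0.47029, 0.46995

f(0.4) = 0.1383200, f(0.5) = -0.0584693
x_2 = 0.5000000 − (-0.0584693)·(0.5000000 − 0.4000000) / (-0.0584693 − 0.1383200) = 0.5000000 − (-0.0058469)/(-0.1967894) = 0.4702884
f(0.4702884) = -0.0006615
x_3 = 0.4702884 − (-0.0006615)·(0.4702884 − 0.5000000) / (-0.0006615 − (-0.0584693)) = 0.4702884 − (0.0000197)/(0.0578079) = 0.4699484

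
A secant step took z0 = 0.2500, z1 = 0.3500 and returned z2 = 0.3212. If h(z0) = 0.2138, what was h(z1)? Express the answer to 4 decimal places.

The secant line through (0.2500, 0.2138) and (0.3500, h(z1)) crosses zero at z2 = 0.3212.
So (0.2500, 0.2138), (0.3500, h(z1)), (0.3212, 0) are collinear:
h(z1) = 0.2138 · (0.3500 − 0.3212) / (0.2500 − 0.3212) = 0.2138 · (0.028800)/(-0.071200) = -0.086481

-0.0865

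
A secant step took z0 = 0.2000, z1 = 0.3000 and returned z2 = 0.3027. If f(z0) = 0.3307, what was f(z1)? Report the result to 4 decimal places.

0.0087

The secant line through (0.2000, 0.3307) and (0.3000, f(z1)) crosses zero at z2 = 0.3027.
So (0.2000, 0.3307), (0.3000, f(z1)), (0.3027, 0) are collinear:
f(z1) = 0.3307 · (0.3000 − 0.3027) / (0.2000 − 0.3027) = 0.3307 · (-0.002700)/(-0.102700) = 0.008694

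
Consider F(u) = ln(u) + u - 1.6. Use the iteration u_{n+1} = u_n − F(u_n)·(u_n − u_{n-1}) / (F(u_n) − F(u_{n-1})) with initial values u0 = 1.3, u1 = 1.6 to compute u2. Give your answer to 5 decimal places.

F(1.3) = -0.0376357, F(1.6) = 0.4700036
u2 = 1.6000000 − 0.4700036·(1.6000000 − 1.3000000) / (0.4700036 − (-0.0376357)) = 1.6000000 − (0.1410011)/(0.5076394) = 1.3222416

1.32224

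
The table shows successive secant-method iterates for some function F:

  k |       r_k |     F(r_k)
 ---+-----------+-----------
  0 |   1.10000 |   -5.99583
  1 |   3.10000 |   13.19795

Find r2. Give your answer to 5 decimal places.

r2 = 3.10000 − 13.19795·(3.10000 − 1.10000) / (13.19795 − (-5.99583))
   = 3.10000 − (26.3959000)/(19.1937800) = 1.7247680

1.72477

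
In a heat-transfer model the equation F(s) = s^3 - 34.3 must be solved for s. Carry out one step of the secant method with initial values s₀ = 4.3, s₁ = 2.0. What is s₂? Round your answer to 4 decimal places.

2.8459

F(4.3) = 45.207000, F(2.0) = -26.300000
s₂ = 2.000000 − (-26.300000)·(2.000000 − 4.300000) / (-26.300000 − 45.207000) = 2.000000 − (60.490000)/(-71.507000) = 2.845931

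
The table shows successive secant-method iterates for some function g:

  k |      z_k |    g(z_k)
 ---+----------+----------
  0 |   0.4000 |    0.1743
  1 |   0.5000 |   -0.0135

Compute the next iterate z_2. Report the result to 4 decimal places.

z_2 = 0.5000 − (-0.0135)·(0.5000 − 0.4000) / (-0.0135 − 0.1743)
   = 0.5000 − (-0.001350)/(-0.187800) = 0.492812

0.4928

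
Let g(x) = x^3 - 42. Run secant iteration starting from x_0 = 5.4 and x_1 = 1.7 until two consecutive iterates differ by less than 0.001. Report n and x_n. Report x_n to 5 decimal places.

g(5.4) = 115.4640000, g(1.7) = -37.0870000
x_2 = 1.7000000 − (-37.0870000)·(-3.7000000)/(-152.5510000) = 2.5995149;  |Δ| = 0.8995149
g(2.5995149) = -24.4338357
x_3 = 2.5995149 − (-24.4338357)·(0.8995149)/(12.6531643) = 4.3365191;  |Δ| = 1.7370042
g(4.3365191) = 39.5499683
x_4 = 4.3365191 − 39.5499683·(1.7370042)/(63.9838040) = 3.2628340;  |Δ| = 1.0736852
g(3.2628340) = -7.2635911
x_5 = 3.2628340 − (-7.2635911)·(-1.0736852)/(-46.8135594) = 3.4294269;  |Δ| = 0.1665930
g(3.4294269) = -1.6666161
x_6 = 3.4294269 − (-1.6666161)·(0.1665930)/(5.5969749) = 3.4790335;  |Δ| = 0.0496065
g(3.4790335) = 0.1090862
x_7 = 3.4790335 − 0.1090862·(0.0496065)/(1.7757023) = 3.4759860;  |Δ| = 0.0030475
g(3.4759860) = -0.0014734
x_8 = 3.4759860 − (-0.0014734)·(-0.0030475)/(-0.1105596) = 3.4760266;  |Δ| = 0.0000406
|x_8 − x_7| = 0.0000406 < 0.001

n = 8, x_n = 3.47603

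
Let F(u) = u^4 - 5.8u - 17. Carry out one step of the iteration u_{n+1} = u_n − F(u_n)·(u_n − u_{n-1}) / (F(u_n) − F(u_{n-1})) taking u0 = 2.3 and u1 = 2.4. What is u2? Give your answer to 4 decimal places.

F(2.3) = -2.355900, F(2.4) = 2.257600
u2 = 2.400000 − 2.257600·(2.400000 − 2.300000) / (2.257600 − (-2.355900)) = 2.400000 − (0.225760)/(4.613500) = 2.351065

2.3511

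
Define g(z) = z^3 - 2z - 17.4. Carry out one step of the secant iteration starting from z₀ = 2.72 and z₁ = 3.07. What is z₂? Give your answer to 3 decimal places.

g(2.72) = -2.71635, g(3.07) = 5.39444
z₂ = 3.07000 − 5.39444·(3.07000 − 2.72000) / (5.39444 − (-2.71635)) = 3.07000 − (1.88806)/(8.11079) = 2.83722

2.837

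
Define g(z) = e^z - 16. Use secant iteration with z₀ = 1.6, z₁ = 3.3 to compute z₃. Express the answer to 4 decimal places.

2.6909

g(1.6) = -11.046968, g(3.3) = 11.112639
z₂ = 3.300000 − 11.112639·(3.300000 − 1.600000) / (11.112639 − (-11.046968)) = 3.300000 − (18.891486)/(22.159606) = 2.447481
g(2.447481) = -4.440808
z₃ = 2.447481 − (-4.440808)·(2.447481 − 3.300000) / (-4.440808 − 11.112639) = 2.447481 − (3.785873)/(-15.553447) = 2.690892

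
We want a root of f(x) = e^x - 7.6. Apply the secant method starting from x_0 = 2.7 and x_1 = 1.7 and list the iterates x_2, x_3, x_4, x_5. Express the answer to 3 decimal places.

1.926, 2.046, 2.027, 2.028

f(2.7) = 7.27973, f(1.7) = -2.12605
x_2 = 1.70000 − (-2.12605)·(1.70000 − 2.70000) / (-2.12605 − 7.27973) = 1.70000 − (2.12605)/(-9.40578) = 1.92604
f(1.92604) = -0.73774
x_3 = 1.92604 − (-0.73774)·(1.92604 − 1.70000) / (-0.73774 − (-2.12605)) = 1.92604 − (-0.16676)/(1.38831) = 2.04615
f(2.04615) = 0.13806
x_4 = 2.04615 − 0.13806·(2.04615 − 1.92604) / (0.13806 − (-0.73774)) = 2.04615 − (0.01658)/(0.87580) = 2.02722
f(2.02722) = -0.00708
x_5 = 2.02722 − (-0.00708)·(2.02722 − 2.04615) / (-0.00708 − 0.13806) = 2.02722 − (0.00013)/(-0.14514) = 2.02814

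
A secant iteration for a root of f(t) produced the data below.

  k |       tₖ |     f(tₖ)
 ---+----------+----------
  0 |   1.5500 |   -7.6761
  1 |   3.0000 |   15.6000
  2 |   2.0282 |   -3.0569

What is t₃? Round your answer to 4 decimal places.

2.1874

t₃ = 2.0282 − (-3.0569)·(2.0282 − 3.0000) / (-3.0569 − 15.6000)
   = 2.0282 − (2.970695)/(-18.656900) = 2.187428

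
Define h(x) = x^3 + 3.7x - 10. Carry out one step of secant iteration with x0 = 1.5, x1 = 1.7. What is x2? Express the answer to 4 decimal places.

1.5944

h(1.5) = -1.075000, h(1.7) = 1.203000
x2 = 1.700000 − 1.203000·(1.700000 − 1.500000) / (1.203000 − (-1.075000)) = 1.700000 − (0.240600)/(2.278000) = 1.594381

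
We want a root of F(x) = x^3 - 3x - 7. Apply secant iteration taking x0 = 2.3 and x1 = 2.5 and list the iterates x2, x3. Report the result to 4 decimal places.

F(2.3) = -1.733000, F(2.5) = 1.125000
x2 = 2.500000 − 1.125000·(2.500000 − 2.300000) / (1.125000 − (-1.733000)) = 2.500000 − (0.225000)/(2.858000) = 2.421274
F(2.421274) = -0.068945
x3 = 2.421274 − (-0.068945)·(2.421274 − 2.500000) / (-0.068945 − 1.125000) = 2.421274 − (0.005428)/(-1.193945) = 2.425820

2.4213, 2.4258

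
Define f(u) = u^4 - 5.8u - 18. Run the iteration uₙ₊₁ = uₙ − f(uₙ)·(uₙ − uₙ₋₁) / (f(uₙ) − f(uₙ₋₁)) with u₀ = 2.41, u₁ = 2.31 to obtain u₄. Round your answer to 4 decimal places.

2.3741

f(2.41) = 1.756026, f(2.31) = -2.924037
u₂ = 2.310000 − (-2.924037)·(2.310000 − 2.410000) / (-2.924037 − 1.756026) = 2.310000 − (0.292404)/(-4.680062) = 2.372479
f(2.372479) = -0.078623
u₃ = 2.372479 − (-0.078623)·(2.372479 − 2.310000) / (-0.078623 − (-2.924037)) = 2.372479 − (-0.004912)/(2.845414) = 2.374205
f(2.374205) = 0.003680
u₄ = 2.374205 − 0.003680·(2.374205 − 2.372479) / (0.003680 − (-0.078623)) = 2.374205 − (0.000006)/(0.082303) = 2.374128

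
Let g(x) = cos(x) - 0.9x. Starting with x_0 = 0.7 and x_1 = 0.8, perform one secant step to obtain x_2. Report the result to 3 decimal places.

0.785

g(0.7) = 0.13484, g(0.8) = -0.02329
x_2 = 0.80000 − (-0.02329)·(0.80000 − 0.70000) / (-0.02329 − 0.13484) = 0.80000 − (-0.00233)/(-0.15814) = 0.78527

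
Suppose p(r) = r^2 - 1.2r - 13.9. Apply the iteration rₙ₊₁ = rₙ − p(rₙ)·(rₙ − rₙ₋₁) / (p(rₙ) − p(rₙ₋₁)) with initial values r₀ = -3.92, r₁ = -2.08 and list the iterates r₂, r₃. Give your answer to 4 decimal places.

-3.0630, -3.1958

p(-3.92) = 6.170400, p(-2.08) = -7.077600
r₂ = -2.080000 − (-7.077600)·(-2.080000 − (-3.920000)) / (-7.077600 − 6.170400) = -2.080000 − (-13.022784)/(-13.248000) = -3.063000
p(-3.063000) = -0.842431
r₃ = -3.063000 − (-0.842431)·(-3.063000 − (-2.080000)) / (-0.842431 − (-7.077600)) = -3.063000 − (0.828110)/(6.235169) = -3.195813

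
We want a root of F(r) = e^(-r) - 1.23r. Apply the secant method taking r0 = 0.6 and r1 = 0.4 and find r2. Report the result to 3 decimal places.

0.497

F(0.6) = -0.18919, F(0.4) = 0.17832
r2 = 0.40000 − 0.17832·(0.40000 − 0.60000) / (0.17832 − (-0.18919)) = 0.40000 − (-0.03566)/(0.36751) = 0.49704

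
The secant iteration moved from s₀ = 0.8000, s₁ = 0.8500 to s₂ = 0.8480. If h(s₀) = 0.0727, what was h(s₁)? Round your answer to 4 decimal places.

-0.0030

The secant line through (0.8000, 0.0727) and (0.8500, h(s₁)) crosses zero at s₂ = 0.8480.
So (0.8000, 0.0727), (0.8500, h(s₁)), (0.8480, 0) are collinear:
h(s₁) = 0.0727 · (0.8500 − 0.8480) / (0.8000 − 0.8480) = 0.0727 · (0.002000)/(-0.048000) = -0.003029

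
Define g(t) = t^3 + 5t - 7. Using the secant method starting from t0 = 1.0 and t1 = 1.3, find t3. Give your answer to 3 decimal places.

1.119

g(1.0) = -1.00000, g(1.3) = 1.69700
t2 = 1.30000 − 1.69700·(1.30000 − 1.00000) / (1.69700 − (-1.00000)) = 1.30000 − (0.50910)/(2.69700) = 1.11123
g(1.11123) = -0.07163
t3 = 1.11123 − (-0.07163)·(1.11123 − 1.30000) / (-0.07163 − 1.69700) = 1.11123 − (0.01352)/(-1.76863) = 1.11888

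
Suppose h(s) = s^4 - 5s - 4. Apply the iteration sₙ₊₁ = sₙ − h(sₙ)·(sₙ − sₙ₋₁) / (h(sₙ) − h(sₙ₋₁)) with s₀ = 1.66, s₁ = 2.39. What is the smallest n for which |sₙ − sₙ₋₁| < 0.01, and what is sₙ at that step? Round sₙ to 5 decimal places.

n = 5, sₙ = 1.92032

h(1.66) = -4.7066686, h(2.39) = 16.6780864
s₂ = 2.3900000 − 16.6780864·(0.7300000)/(21.3847551) = 1.8206690;  |Δ| = 0.5693310
h(1.8206690) = -2.1152091
s₃ = 1.8206690 − (-2.1152091)·(-0.5693310)/(-18.7932955) = 1.8847480;  |Δ| = 0.0640789
h(1.8847480) = -0.8050831
s₄ = 1.8847480 − (-0.8050831)·(0.0640789)/(1.3101260) = 1.9241250;  |Δ| = 0.0393770
h(1.9241250) = 0.0860813
s₅ = 1.9241250 − 0.0860813·(0.0393770)/(0.8911644) = 1.9203214;  |Δ| = 0.0038036
|s₅ − s₄| = 0.0038036 < 0.01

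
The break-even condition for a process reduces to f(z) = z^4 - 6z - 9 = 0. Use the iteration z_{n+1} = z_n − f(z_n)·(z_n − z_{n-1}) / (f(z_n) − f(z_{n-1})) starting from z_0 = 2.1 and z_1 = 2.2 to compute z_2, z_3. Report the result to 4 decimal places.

2.1637, 2.1655

f(2.1) = -2.151900, f(2.2) = 1.225600
z_2 = 2.200000 − 1.225600·(2.200000 − 2.100000) / (1.225600 − (-2.151900)) = 2.200000 − (0.122560)/(3.377500) = 2.163713
f(2.163713) = -0.064401
z_3 = 2.163713 − (-0.064401)·(2.163713 − 2.200000) / (-0.064401 − 1.225600) = 2.163713 − (0.002337)/(-1.290001) = 2.165524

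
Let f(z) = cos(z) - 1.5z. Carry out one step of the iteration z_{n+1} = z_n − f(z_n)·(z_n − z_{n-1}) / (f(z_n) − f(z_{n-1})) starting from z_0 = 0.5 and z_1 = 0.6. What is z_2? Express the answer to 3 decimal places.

f(0.5) = 0.12758, f(0.6) = -0.07466
z_2 = 0.60000 − (-0.07466)·(0.60000 − 0.50000) / (-0.07466 − 0.12758) = 0.60000 − (-0.00747)/(-0.20225) = 0.56308

0.563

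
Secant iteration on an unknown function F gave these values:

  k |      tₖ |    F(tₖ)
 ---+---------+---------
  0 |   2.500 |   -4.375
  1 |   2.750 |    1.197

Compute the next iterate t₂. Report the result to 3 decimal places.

t₂ = 2.750 − 1.197·(2.750 − 2.500) / (1.197 − (-4.375))
   = 2.750 − (0.29925)/(5.57200) = 2.69629

2.696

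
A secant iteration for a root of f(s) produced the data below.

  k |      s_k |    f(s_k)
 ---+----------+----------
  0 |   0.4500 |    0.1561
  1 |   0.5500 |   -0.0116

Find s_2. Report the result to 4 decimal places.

0.5431

s_2 = 0.5500 − (-0.0116)·(0.5500 − 0.4500) / (-0.0116 − 0.1561)
   = 0.5500 − (-0.001160)/(-0.167700) = 0.543083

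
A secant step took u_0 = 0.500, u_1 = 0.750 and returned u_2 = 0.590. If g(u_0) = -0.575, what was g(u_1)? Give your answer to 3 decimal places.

The secant line through (0.500, -0.575) and (0.750, g(u_1)) crosses zero at u_2 = 0.590.
So (0.500, -0.575), (0.750, g(u_1)), (0.590, 0) are collinear:
g(u_1) = -0.575 · (0.750 − 0.590) / (0.500 − 0.590) = -0.575 · (0.16000)/(-0.09000) = 1.02222

1.022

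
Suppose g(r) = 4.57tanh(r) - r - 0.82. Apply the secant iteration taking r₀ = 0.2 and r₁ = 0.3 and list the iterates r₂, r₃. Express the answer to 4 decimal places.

0.2358, 0.2351

g(0.2) = -0.117995, g(0.3) = 0.211299
r₂ = 0.300000 − 0.211299·(0.300000 − 0.200000) / (0.211299 − (-0.117995)) = 0.300000 − (0.021130)/(0.329293) = 0.235833
g(0.235833) = 0.002377
r₃ = 0.235833 − 0.002377·(0.235833 − 0.300000) / (0.002377 − 0.211299) = 0.235833 − (-0.000153)/(-0.208922) = 0.235103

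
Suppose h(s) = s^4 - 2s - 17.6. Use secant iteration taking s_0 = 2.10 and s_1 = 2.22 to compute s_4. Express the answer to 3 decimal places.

2.164

h(2.10) = -2.35190, h(2.22) = 2.24913
s_2 = 2.22000 − 2.24913·(2.22000 − 2.10000) / (2.24913 − (-2.35190)) = 2.22000 − (0.26990)/(4.60103) = 2.16134
h(2.16134) = -0.10078
s_3 = 2.16134 − (-0.10078)·(2.16134 − 2.22000) / (-0.10078 − 2.24913) = 2.16134 − (0.00591)/(-2.34991) = 2.16386
h(2.16386) = -0.00403
s_4 = 2.16386 − (-0.00403)·(2.16386 − 2.16134) / (-0.00403 − (-0.10078)) = 2.16386 − (-0.00001)/(0.09675) = 2.16396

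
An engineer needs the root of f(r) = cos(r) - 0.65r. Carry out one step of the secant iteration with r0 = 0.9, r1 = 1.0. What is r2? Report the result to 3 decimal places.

f(0.9) = 0.03661, f(1.0) = -0.10970
r2 = 1.00000 − (-0.10970)·(1.00000 − 0.90000) / (-0.10970 − 0.03661) = 1.00000 − (-0.01097)/(-0.14631) = 0.92502

0.925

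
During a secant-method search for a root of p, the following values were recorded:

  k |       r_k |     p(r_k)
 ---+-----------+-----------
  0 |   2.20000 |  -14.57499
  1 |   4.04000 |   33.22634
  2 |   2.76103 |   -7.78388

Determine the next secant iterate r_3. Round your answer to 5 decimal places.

r_3 = 2.76103 − (-7.78388)·(2.76103 − 4.04000) / (-7.78388 − 33.22634)
   = 2.76103 − (9.9553490)/(-41.0102200) = 3.0037829

3.00378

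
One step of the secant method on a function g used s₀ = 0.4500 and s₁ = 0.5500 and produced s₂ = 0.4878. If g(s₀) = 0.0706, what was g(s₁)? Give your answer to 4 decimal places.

The secant line through (0.4500, 0.0706) and (0.5500, g(s₁)) crosses zero at s₂ = 0.4878.
So (0.4500, 0.0706), (0.5500, g(s₁)), (0.4878, 0) are collinear:
g(s₁) = 0.0706 · (0.5500 − 0.4878) / (0.4500 − 0.4878) = 0.0706 · (0.062200)/(-0.037800) = -0.116172

-0.1162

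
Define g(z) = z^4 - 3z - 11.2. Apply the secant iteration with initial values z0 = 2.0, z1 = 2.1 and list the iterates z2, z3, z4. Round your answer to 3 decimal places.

g(2.0) = -1.20000, g(2.1) = 1.94810
z2 = 2.10000 − 1.94810·(2.10000 − 2.00000) / (1.94810 − (-1.20000)) = 2.10000 − (0.19481)/(3.14810) = 2.03812
g(2.03812) = -0.05925
z3 = 2.03812 − (-0.05925)·(2.03812 − 2.10000) / (-0.05925 − 1.94810) = 2.03812 − (0.00367)/(-2.00735) = 2.03994
g(2.03994) = -0.00279
z4 = 2.03994 − (-0.00279)·(2.03994 − 2.03812) / (-0.00279 − (-0.05925)) = 2.03994 − (-0.00001)/(0.05646) = 2.04004

2.038, 2.040, 2.040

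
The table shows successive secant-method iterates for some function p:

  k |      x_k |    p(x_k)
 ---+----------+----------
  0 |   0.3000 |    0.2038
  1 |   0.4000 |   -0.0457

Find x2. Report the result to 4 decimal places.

x2 = 0.4000 − (-0.0457)·(0.4000 − 0.3000) / (-0.0457 − 0.2038)
   = 0.4000 − (-0.004570)/(-0.249500) = 0.381683

0.3817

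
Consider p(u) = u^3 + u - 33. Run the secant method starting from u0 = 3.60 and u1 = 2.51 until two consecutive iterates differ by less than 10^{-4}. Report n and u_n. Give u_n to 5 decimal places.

p(3.60) = 17.2560000, p(2.51) = -14.6767490
u2 = 2.5100000 − (-14.6767490)·(-1.0900000)/(-31.9327490) = 3.0109796;  |Δ| = 0.5009796
p(3.0109796) = -2.6914844
u3 = 3.0109796 − (-2.6914844)·(0.5009796)/(11.9852646) = 3.1234827;  |Δ| = 0.1125031
p(3.1234827) = 0.5966293
u4 = 3.1234827 − 0.5966293·(0.1125031)/(3.2881137) = 3.1030690;  |Δ| = 0.0204137
p(3.1030690) = -0.0173655
u5 = 3.1030690 − (-0.0173655)·(-0.0204137)/(-0.6139948) = 3.1036463;  |Δ| = 0.0005774
p(3.1036463) = -0.0001069
u6 = 3.1036463 − (-0.0001069)·(0.0005774)/(0.0172586) = 3.1036499;  |Δ| = 0.0000036
|u6 − u5| = 0.0000036 < 10^{-4}

n = 6, u_n = 3.10365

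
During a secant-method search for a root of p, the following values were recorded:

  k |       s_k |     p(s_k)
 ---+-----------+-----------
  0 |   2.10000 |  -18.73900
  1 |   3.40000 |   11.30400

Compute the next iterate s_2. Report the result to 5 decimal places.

2.91086

s_2 = 3.40000 − 11.30400·(3.40000 − 2.10000) / (11.30400 − (-18.73900))
   = 3.40000 − (14.6952000)/(30.0430000) = 2.9108611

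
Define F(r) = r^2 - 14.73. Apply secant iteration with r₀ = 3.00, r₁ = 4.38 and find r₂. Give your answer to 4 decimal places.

3.7764

F(3.00) = -5.730000, F(4.38) = 4.454400
r₂ = 4.380000 − 4.454400·(4.380000 − 3.000000) / (4.454400 − (-5.730000)) = 4.380000 − (6.147072)/(10.184400) = 3.776423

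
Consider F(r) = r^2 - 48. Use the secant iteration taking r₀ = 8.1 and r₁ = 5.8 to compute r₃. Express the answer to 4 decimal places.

F(8.1) = 17.610000, F(5.8) = -14.360000
r₂ = 5.800000 − (-14.360000)·(5.800000 − 8.100000) / (-14.360000 − 17.610000) = 5.800000 − (33.028000)/(-31.970000) = 6.833094
F(6.833094) = -1.308833
r₃ = 6.833094 − (-1.308833)·(6.833094 − 5.800000) / (-1.308833 − (-14.360000)) = 6.833094 − (-1.352147)/(13.051167) = 6.936697

6.9367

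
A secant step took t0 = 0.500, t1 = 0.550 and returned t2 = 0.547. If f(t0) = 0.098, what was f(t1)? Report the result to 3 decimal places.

The secant line through (0.500, 0.098) and (0.550, f(t1)) crosses zero at t2 = 0.547.
So (0.500, 0.098), (0.550, f(t1)), (0.547, 0) are collinear:
f(t1) = 0.098 · (0.550 − 0.547) / (0.500 − 0.547) = 0.098 · (0.00300)/(-0.04700) = -0.00626

-0.006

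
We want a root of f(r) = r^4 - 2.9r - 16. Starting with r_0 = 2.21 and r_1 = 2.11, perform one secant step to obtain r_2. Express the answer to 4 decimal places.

2.1714

f(2.21) = 1.445433, f(2.11) = -2.297806
r_2 = 2.110000 − (-2.297806)·(2.110000 − 2.210000) / (-2.297806 − 1.445433) = 2.110000 − (0.229781)/(-3.743238) = 2.171385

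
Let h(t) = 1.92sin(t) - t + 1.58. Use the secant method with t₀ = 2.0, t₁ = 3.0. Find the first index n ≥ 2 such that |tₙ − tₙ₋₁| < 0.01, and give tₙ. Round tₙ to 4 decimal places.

h(2.0) = 1.325851, h(3.0) = -1.149050
t₂ = 3.000000 − (-1.149050)·(1.000000)/(-2.474901) = 2.535719;  |Δ| = 0.464281
h(2.535719) = 0.137684
t₃ = 2.535719 − 0.137684·(-0.464281)/(1.286733) = 2.585398;  |Δ| = 0.049679
h(2.585398) = 0.008281
t₄ = 2.585398 − 0.008281·(0.049679)/(-0.129402) = 2.588578;  |Δ| = 0.003179
|t₄ − t₃| = 0.003179 < 0.01

n = 4, tₙ = 2.5886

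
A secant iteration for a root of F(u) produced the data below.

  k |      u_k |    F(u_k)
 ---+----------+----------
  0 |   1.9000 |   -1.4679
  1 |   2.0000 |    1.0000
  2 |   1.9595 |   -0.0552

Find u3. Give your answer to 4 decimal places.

u3 = 1.9595 − (-0.0552)·(1.9595 − 2.0000) / (-0.0552 − 1.0000)
   = 1.9595 − (0.002236)/(-1.055200) = 1.961619

1.9616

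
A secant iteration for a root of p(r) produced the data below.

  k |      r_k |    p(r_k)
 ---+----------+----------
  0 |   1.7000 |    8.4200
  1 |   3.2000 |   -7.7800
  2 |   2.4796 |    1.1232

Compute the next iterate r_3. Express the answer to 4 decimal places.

2.5705

r_3 = 2.4796 − 1.1232·(2.4796 − 3.2000) / (1.1232 − (-7.7800))
   = 2.4796 − (-0.809153)/(8.903200) = 2.570483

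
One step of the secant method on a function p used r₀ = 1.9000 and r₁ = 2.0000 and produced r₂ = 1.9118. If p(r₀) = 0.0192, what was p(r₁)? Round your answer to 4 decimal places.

-0.1435

The secant line through (1.9000, 0.0192) and (2.0000, p(r₁)) crosses zero at r₂ = 1.9118.
So (1.9000, 0.0192), (2.0000, p(r₁)), (1.9118, 0) are collinear:
p(r₁) = 0.0192 · (2.0000 − 1.9118) / (1.9000 − 1.9118) = 0.0192 · (0.088200)/(-0.011800) = -0.143512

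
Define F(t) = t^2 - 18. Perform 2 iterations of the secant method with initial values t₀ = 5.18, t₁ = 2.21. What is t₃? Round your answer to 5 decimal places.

F(5.18) = 8.8324000, F(2.21) = -13.1159000
t₂ = 2.2100000 − (-13.1159000)·(2.2100000 − 5.1800000) / (-13.1159000 − 8.8324000) = 2.2100000 − (38.9542230)/(-21.9483000) = 3.9848173
F(3.9848173) = -2.1212309
t₃ = 3.9848173 − (-2.1212309)·(3.9848173 − 2.2100000) / (-2.1212309 − (-13.1159000)) = 3.9848173 − (-3.7647974)/(10.9946691) = 4.3272376

4.32724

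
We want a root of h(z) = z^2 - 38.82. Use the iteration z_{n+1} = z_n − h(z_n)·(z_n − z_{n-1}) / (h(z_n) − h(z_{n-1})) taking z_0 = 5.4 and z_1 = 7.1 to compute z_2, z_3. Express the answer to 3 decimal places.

h(5.4) = -9.66000, h(7.1) = 11.59000
z_2 = 7.10000 − 11.59000·(7.10000 − 5.40000) / (11.59000 − (-9.66000)) = 7.10000 − (19.70300)/(21.25000) = 6.17280
h(6.17280) = -0.71654
z_3 = 6.17280 − (-0.71654)·(6.17280 − 7.10000) / (-0.71654 − 11.59000) = 6.17280 − (0.66438)/(-12.30654) = 6.22679

6.173, 6.227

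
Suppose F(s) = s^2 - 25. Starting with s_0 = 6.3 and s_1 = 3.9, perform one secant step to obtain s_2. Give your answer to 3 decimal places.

F(6.3) = 14.69000, F(3.9) = -9.79000
s_2 = 3.90000 − (-9.79000)·(3.90000 − 6.30000) / (-9.79000 − 14.69000) = 3.90000 − (23.49600)/(-24.48000) = 4.85980

4.860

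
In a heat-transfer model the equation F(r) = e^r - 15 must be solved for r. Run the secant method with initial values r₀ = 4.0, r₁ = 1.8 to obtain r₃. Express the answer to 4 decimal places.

F(4.0) = 39.598150, F(1.8) = -8.950353
r₂ = 1.800000 − (-8.950353)·(1.800000 − 4.000000) / (-8.950353 − 39.598150) = 1.800000 − (19.690776)/(-48.548503) = 2.205590
F(2.205590) = -5.924398
r₃ = 2.205590 − (-5.924398)·(2.205590 − 1.800000) / (-5.924398 − (-8.950353)) = 2.205590 − (-2.402875)/(3.025955) = 2.999678

2.9997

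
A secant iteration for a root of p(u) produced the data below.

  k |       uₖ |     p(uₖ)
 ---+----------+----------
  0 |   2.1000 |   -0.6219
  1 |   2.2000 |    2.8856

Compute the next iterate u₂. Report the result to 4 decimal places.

2.1177

u₂ = 2.2000 − 2.8856·(2.2000 − 2.1000) / (2.8856 − (-0.6219))
   = 2.2000 − (0.288560)/(3.507500) = 2.117731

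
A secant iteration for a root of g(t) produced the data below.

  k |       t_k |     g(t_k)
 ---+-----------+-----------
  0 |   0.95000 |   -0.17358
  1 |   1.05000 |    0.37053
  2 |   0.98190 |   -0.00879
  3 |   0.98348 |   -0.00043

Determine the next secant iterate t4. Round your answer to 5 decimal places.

0.98356

t4 = 0.98348 − (-0.00043)·(0.98348 − 0.98190) / (-0.00043 − (-0.00879))
   = 0.98348 − (-0.0000007)/(0.0083600) = 0.9835613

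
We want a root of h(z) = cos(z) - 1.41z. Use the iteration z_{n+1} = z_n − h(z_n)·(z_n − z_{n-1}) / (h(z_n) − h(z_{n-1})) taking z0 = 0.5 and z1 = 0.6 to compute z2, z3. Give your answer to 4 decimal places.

h(0.5) = 0.172583, h(0.6) = -0.020664
z2 = 0.600000 − (-0.020664)·(0.600000 − 0.500000) / (-0.020664 − 0.172583) = 0.600000 − (-0.002066)/(-0.193247) = 0.589307
h(0.589307) = 0.000404
z3 = 0.589307 − 0.000404·(0.589307 − 0.600000) / (0.000404 − (-0.020664)) = 0.589307 − (-0.000004)/(0.021068) = 0.589512

0.5893, 0.5895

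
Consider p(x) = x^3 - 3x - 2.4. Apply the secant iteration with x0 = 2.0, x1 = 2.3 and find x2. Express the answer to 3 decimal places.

p(2.0) = -0.40000, p(2.3) = 2.86700
x2 = 2.30000 − 2.86700·(2.30000 − 2.00000) / (2.86700 − (-0.40000)) = 2.30000 − (0.86010)/(3.26700) = 2.03673

2.037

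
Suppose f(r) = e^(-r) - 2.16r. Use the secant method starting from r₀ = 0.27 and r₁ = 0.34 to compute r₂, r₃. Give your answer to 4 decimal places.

0.3322, 0.3321

f(0.27) = 0.180179, f(0.34) = -0.022630
r₂ = 0.340000 − (-0.022630)·(0.340000 − 0.270000) / (-0.022630 − 0.180179) = 0.340000 − (-0.001584)/(-0.202809) = 0.332189
f(0.332189) = -0.000177
r₃ = 0.332189 − (-0.000177)·(0.332189 − 0.340000) / (-0.000177 − (-0.022630)) = 0.332189 − (0.000001)/(0.022452) = 0.332128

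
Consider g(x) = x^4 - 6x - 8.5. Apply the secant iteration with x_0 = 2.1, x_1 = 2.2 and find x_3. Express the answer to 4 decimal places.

g(2.1) = -1.651900, g(2.2) = 1.725600
x_2 = 2.200000 − 1.725600·(2.200000 − 2.100000) / (1.725600 − (-1.651900)) = 2.200000 − (0.172560)/(3.377500) = 2.148909
g(2.148909) = -0.069287
x_3 = 2.148909 − (-0.069287)·(2.148909 − 2.200000) / (-0.069287 − 1.725600) = 2.148909 − (0.003540)/(-1.794887) = 2.150881

2.1509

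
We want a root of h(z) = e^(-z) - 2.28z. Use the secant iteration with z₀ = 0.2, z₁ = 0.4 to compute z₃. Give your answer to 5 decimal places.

0.31884

h(0.2) = 0.3627308, h(0.4) = -0.2416800
z₂ = 0.4000000 − (-0.2416800)·(0.4000000 − 0.2000000) / (-0.2416800 − 0.3627308) = 0.4000000 − (-0.0483360)/(-0.6044107) = 0.3200279
h(0.3200279) = -0.0035348
z₃ = 0.3200279 − (-0.0035348)·(0.3200279 − 0.4000000) / (-0.0035348 − (-0.2416800)) = 0.3200279 − (0.0002827)/(0.2381451) = 0.3188409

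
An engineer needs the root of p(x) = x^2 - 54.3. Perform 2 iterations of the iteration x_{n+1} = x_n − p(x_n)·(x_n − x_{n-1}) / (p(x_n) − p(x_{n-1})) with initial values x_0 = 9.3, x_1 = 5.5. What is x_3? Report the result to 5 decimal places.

7.40495

p(9.3) = 32.1900000, p(5.5) = -24.0500000
x_2 = 5.5000000 − (-24.0500000)·(5.5000000 − 9.3000000) / (-24.0500000 − 32.1900000) = 5.5000000 − (91.3900000)/(-56.2400000) = 7.1250000
p(7.1250000) = -3.5343750
x_3 = 7.1250000 − (-3.5343750)·(7.1250000 − 5.5000000) / (-3.5343750 − (-24.0500000)) = 7.1250000 − (-5.7433594)/(20.5156250) = 7.4049505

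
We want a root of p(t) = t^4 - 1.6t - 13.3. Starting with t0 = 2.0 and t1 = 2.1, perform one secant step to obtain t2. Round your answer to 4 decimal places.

p(2.0) = -0.500000, p(2.1) = 2.788100
t2 = 2.100000 − 2.788100·(2.100000 − 2.000000) / (2.788100 − (-0.500000)) = 2.100000 − (0.278810)/(3.288100) = 2.015206

2.0152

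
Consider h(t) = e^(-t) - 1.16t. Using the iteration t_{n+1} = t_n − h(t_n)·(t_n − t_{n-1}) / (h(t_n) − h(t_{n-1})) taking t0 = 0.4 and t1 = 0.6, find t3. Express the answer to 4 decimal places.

h(0.4) = 0.206320, h(0.6) = -0.147188
t2 = 0.600000 − (-0.147188)·(0.600000 − 0.400000) / (-0.147188 − 0.206320) = 0.600000 − (-0.029438)/(-0.353508) = 0.516727
h(0.516727) = -0.002934
t3 = 0.516727 − (-0.002934)·(0.516727 − 0.600000) / (-0.002934 − (-0.147188)) = 0.516727 − (0.000244)/(0.144254) = 0.515033

0.5150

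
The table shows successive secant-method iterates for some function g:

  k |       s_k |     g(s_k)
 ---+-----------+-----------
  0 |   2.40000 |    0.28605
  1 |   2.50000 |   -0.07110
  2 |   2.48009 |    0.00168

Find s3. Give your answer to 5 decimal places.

2.48055

s3 = 2.48009 − 0.00168·(2.48009 − 2.50000) / (0.00168 − (-0.07110))
   = 2.48009 − (-0.0000334)/(0.0727800) = 2.4805496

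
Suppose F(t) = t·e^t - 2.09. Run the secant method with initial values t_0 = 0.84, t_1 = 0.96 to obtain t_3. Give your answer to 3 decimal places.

F(0.84) = -0.14425, F(0.96) = 0.41723
t_2 = 0.96000 − 0.41723·(0.96000 − 0.84000) / (0.41723 − (-0.14425)) = 0.96000 − (0.05007)/(0.56148) = 0.87083
F(0.87083) = -0.00968
t_3 = 0.87083 − (-0.00968)·(0.87083 − 0.96000) / (-0.00968 − 0.41723) = 0.87083 − (0.00086)/(-0.42691) = 0.87285

0.873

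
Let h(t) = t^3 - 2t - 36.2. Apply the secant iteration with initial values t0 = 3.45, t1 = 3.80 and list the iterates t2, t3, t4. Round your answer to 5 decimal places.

h(3.45) = -2.0363750, h(3.80) = 11.0720000
t2 = 3.8000000 − 11.0720000·(3.8000000 − 3.4500000) / (11.0720000 − (-2.0363750)) = 3.8000000 − (3.8752000)/(13.1083750) = 3.5043722
h(3.5043722) = -0.1728651
t3 = 3.5043722 − (-0.1728651)·(3.5043722 − 3.8000000) / (-0.1728651 − 11.0720000) = 3.5043722 − (0.0511037)/(-11.2448651) = 3.5089168
h(3.5089168) = -0.0143045
t4 = 3.5089168 − (-0.0143045)·(3.5089168 − 3.5043722) / (-0.0143045 − (-0.1728651)) = 3.5089168 − (-0.0000650)/(0.1585606) = 3.5093268

3.50437, 3.50892, 3.50933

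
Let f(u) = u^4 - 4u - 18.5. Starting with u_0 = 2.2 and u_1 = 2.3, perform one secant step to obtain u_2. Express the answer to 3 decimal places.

f(2.2) = -3.87440, f(2.3) = 0.28410
u_2 = 2.30000 − 0.28410·(2.30000 − 2.20000) / (0.28410 − (-3.87440)) = 2.30000 − (0.02841)/(4.15850) = 2.29317

2.293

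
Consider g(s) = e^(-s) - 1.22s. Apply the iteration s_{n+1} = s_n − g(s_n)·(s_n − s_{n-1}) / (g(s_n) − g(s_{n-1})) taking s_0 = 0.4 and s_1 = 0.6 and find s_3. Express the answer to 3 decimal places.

0.498

g(0.4) = 0.18232, g(0.6) = -0.18319
s_2 = 0.60000 − (-0.18319)·(0.60000 − 0.40000) / (-0.18319 − 0.18232) = 0.60000 − (-0.03664)/(-0.36551) = 0.49976
g(0.49976) = -0.00304
s_3 = 0.49976 − (-0.00304)·(0.49976 − 0.60000) / (-0.00304 − (-0.18319)) = 0.49976 − (0.00030)/(0.18015) = 0.49807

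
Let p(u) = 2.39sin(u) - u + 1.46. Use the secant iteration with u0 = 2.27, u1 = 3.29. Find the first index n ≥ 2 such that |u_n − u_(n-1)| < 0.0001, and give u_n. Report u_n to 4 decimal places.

p(2.27) = 1.019198, p(3.29) = -2.183393
u2 = 3.290000 − (-2.183393)·(1.020000)/(-3.202591) = 2.594607;  |Δ| = 0.695393
p(2.594607) = 0.108469
u3 = 2.594607 − 0.108469·(-0.695393)/(2.291862) = 2.627518;  |Δ| = 0.032912
p(2.627518) = 0.007715
u4 = 2.627518 − 0.007715·(0.032912)/(-0.100755) = 2.630038;  |Δ| = 0.002520
p(2.630038) = -0.000053
u5 = 2.630038 − (-0.000053)·(0.002520)/(-0.007768) = 2.630021;  |Δ| = 0.000017
|u5 − u4| = 0.000017 < 0.0001

n = 5, u_n = 2.6300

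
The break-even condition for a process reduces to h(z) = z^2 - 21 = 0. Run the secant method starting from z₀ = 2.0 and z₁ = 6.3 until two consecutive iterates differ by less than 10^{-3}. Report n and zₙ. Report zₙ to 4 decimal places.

h(2.0) = -17.000000, h(6.3) = 18.690000
z₂ = 6.300000 − 18.690000·(4.300000)/(35.690000) = 4.048193;  |Δ| = 2.251807
h(4.048193) = -4.612135
z₃ = 4.048193 − (-4.612135)·(-2.251807)/(-23.302135) = 4.493888;  |Δ| = 0.445695
h(4.493888) = -0.804975
z₄ = 4.493888 − (-0.804975)·(0.445695)/(3.807160) = 4.588124;  |Δ| = 0.094236
h(4.588124) = 0.050881
z₅ = 4.588124 − 0.050881·(0.094236)/(0.855856) = 4.582522;  |Δ| = 0.005602
h(4.582522) = -0.000497
z₆ = 4.582522 − (-0.000497)·(-0.005602)/(-0.051378) = 4.582576;  |Δ| = 0.000054
|z₆ − z₅| = 0.000054 < 10^{-3}

n = 6, zₙ = 4.5826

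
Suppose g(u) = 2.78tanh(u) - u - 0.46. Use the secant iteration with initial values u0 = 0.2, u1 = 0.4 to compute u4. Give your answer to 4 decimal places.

0.2682

g(0.2) = -0.111297, g(0.4) = 0.196258
u2 = 0.400000 − 0.196258·(0.400000 − 0.200000) / (0.196258 − (-0.111297)) = 0.400000 − (0.039252)/(0.307555) = 0.272375
g(0.272375) = 0.006642
u3 = 0.272375 − 0.006642·(0.272375 − 0.400000) / (0.006642 − 0.196258) = 0.272375 − (-0.000848)/(-0.189616) = 0.267905
g(0.267905) = -0.000451
u4 = 0.267905 − (-0.000451)·(0.267905 − 0.272375) / (-0.000451 − 0.006642) = 0.267905 − (0.000002)/(-0.007093) = 0.268189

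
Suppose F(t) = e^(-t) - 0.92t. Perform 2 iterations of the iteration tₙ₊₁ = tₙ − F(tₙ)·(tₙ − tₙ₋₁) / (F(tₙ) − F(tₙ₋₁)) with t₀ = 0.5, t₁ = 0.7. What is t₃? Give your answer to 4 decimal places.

0.5978

F(0.5) = 0.146531, F(0.7) = -0.147415
t₂ = 0.700000 − (-0.147415)·(0.700000 − 0.500000) / (-0.147415 − 0.146531) = 0.700000 − (-0.029483)/(-0.293945) = 0.599699
F(0.599699) = -0.002747
t₃ = 0.599699 − (-0.002747)·(0.599699 − 0.700000) / (-0.002747 − (-0.147415)) = 0.599699 − (0.000275)/(0.144668) = 0.597795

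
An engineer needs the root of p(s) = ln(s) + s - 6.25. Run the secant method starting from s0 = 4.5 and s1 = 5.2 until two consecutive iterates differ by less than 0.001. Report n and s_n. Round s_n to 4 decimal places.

p(4.5) = -0.245923, p(5.2) = 0.598659
s2 = 5.200000 − 0.598659·(0.700000)/(0.844581) = 4.703824;  |Δ| = 0.496176
p(4.703824) = 0.002200
s3 = 4.703824 − 0.002200·(-0.496176)/(-0.596459) = 4.701994;  |Δ| = 0.001830
p(4.701994) = -0.000019
s4 = 4.701994 − (-0.000019)·(-0.001830)/(-0.002219) = 4.702010;  |Δ| = 0.000016
|s4 − s3| = 0.000016 < 0.001

n = 4, s_n = 4.7020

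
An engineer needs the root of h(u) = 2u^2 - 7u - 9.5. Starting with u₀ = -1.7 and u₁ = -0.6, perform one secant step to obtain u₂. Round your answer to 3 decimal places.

-0.995

h(-1.7) = 8.18000, h(-0.6) = -4.58000
u₂ = -0.60000 − (-4.58000)·(-0.60000 − (-1.70000)) / (-4.58000 − 8.18000) = -0.60000 − (-5.03800)/(-12.76000) = -0.99483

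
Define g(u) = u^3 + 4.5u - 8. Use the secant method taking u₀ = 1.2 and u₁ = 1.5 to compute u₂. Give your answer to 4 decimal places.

1.2873

g(1.2) = -0.872000, g(1.5) = 2.125000
u₂ = 1.500000 − 2.125000·(1.500000 − 1.200000) / (2.125000 − (-0.872000)) = 1.500000 − (0.637500)/(2.997000) = 1.287287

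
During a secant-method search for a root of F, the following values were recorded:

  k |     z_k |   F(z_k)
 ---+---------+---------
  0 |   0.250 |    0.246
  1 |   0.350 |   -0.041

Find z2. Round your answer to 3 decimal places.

z2 = 0.350 − (-0.041)·(0.350 − 0.250) / (-0.041 − 0.246)
   = 0.350 − (-0.00410)/(-0.28700) = 0.33571

0.336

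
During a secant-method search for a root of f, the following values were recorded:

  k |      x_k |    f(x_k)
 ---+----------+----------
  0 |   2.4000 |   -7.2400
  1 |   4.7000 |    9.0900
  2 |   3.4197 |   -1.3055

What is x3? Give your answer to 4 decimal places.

3.5805

x3 = 3.4197 − (-1.3055)·(3.4197 − 4.7000) / (-1.3055 − 9.0900)
   = 3.4197 − (1.671432)/(-10.395500) = 3.580484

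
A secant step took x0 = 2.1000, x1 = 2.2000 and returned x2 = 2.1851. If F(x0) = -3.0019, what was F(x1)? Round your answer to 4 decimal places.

The secant line through (2.1000, -3.0019) and (2.2000, F(x1)) crosses zero at x2 = 2.1851.
So (2.1000, -3.0019), (2.2000, F(x1)), (2.1851, 0) are collinear:
F(x1) = -3.0019 · (2.2000 − 2.1851) / (2.1000 − 2.1851) = -3.0019 · (0.014900)/(-0.085100) = 0.525597

0.5256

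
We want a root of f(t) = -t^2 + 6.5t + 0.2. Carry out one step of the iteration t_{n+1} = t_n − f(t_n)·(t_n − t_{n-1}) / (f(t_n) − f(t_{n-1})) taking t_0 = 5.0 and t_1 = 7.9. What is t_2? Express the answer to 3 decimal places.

f(5.0) = 7.70000, f(7.9) = -10.86000
t_2 = 7.90000 − (-10.86000)·(7.90000 − 5.00000) / (-10.86000 − 7.70000) = 7.90000 − (-31.49400)/(-18.56000) = 6.20312

6.203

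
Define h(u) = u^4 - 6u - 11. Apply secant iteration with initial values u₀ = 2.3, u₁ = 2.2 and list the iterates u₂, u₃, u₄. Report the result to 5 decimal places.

h(2.3) = 3.1841000, h(2.2) = -0.7744000
u₂ = 2.2000000 − (-0.7744000)·(2.2000000 − 2.3000000) / (-0.7744000 − 3.1841000) = 2.2000000 − (0.0774400)/(-3.9585000) = 2.2195630
h(2.2195630) = -0.0473720
u₃ = 2.2195630 − (-0.0473720)·(2.2195630 − 2.2000000) / (-0.0473720 − (-0.7744000)) = 2.2195630 − (-0.0009267)/(0.7270280) = 2.2208377
h(2.2208377) = 0.0007808
u₄ = 2.2208377 − 0.0007808·(2.2208377 − 2.2195630) / (0.0007808 − (-0.0473720)) = 2.2208377 − (0.0000010)/(0.0481529) = 2.2208170

2.21956, 2.22084, 2.22082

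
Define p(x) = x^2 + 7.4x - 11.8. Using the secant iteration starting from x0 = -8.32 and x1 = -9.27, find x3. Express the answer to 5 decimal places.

-8.74768

p(-8.32) = -4.1456000, p(-9.27) = 5.5349000
x2 = -9.2700000 − 5.5349000·(-9.2700000 − (-8.3200000)) / (5.5349000 − (-4.1456000)) = -9.2700000 − (-5.2581550)/(9.6805000) = -8.7268302
p(-8.7268302) = -0.2209779
x3 = -8.7268302 − (-0.2209779)·(-8.7268302 − (-9.2700000)) / (-0.2209779 − 5.5349000) = -8.7268302 − (-0.1200285)/(-5.7558779) = -8.7476834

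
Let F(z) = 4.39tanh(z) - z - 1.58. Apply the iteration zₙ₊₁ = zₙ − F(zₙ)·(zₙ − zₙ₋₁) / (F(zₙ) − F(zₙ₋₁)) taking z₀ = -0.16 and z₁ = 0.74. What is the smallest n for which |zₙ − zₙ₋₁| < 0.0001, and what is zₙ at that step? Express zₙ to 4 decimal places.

n = 6, zₙ = 0.5212

F(-0.16) = -2.116467, F(0.74) = 0.441947
z₂ = 0.740000 − 0.441947·(0.900000)/(2.558414) = 0.584532;  |Δ| = 0.155468
F(0.584532) = 0.144395
z₃ = 0.584532 − 0.144395·(-0.155468)/(-0.297553) = 0.509087;  |Δ| = 0.075445
F(0.509087) = -0.029152
z₄ = 0.509087 − (-0.029152)·(-0.075445)/(-0.173547) = 0.521760;  |Δ| = 0.012673
F(0.521760) = 0.001301
z₅ = 0.521760 − 0.001301·(0.012673)/(0.030453) = 0.521218;  |Δ| = 0.000542
F(0.521218) = 0.000011
z₆ = 0.521218 − 0.000011·(-0.000542)/(-0.001291) = 0.521214;  |Δ| = 0.000004
|z₆ − z₅| = 0.000004 < 0.0001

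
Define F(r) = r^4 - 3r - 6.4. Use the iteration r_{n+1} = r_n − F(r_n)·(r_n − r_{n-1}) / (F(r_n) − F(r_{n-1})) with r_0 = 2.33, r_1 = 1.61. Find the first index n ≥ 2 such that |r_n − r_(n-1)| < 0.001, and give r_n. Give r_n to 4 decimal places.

n = 6, r_n = 1.8605

F(2.33) = 16.082955, F(1.61) = -4.511018
r_2 = 1.610000 − (-4.511018)·(-0.720000)/(-20.593973) = 1.767713;  |Δ| = 0.157713
F(1.767713) = -1.938710
r_3 = 1.767713 − (-1.938710)·(0.157713)/(2.572307) = 1.886579;  |Δ| = 0.118866
F(1.886579) = 0.608018
r_4 = 1.886579 − 0.608018·(0.118866)/(2.546728) = 1.858200;  |Δ| = 0.028379
F(1.858200) = -0.052031
r_5 = 1.858200 − (-0.052031)·(-0.028379)/(-0.660049) = 1.860437;  |Δ| = 0.002237
F(1.860437) = -0.001225
r_6 = 1.860437 − (-0.001225)·(0.002237)/(0.050806) = 1.860491;  |Δ| = 0.000054
|r_6 − r_5| = 0.000054 < 0.001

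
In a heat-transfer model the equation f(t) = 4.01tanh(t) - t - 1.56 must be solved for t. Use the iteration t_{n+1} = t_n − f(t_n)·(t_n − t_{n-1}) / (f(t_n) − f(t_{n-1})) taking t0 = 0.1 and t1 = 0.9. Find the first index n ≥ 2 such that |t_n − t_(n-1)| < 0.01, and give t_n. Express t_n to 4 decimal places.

f(0.1) = -1.260331, f(0.9) = 0.412354
t2 = 0.900000 − 0.412354·(0.800000)/(1.672686) = 0.702782;  |Δ| = 0.197218
f(0.702782) = 0.167802
t3 = 0.702782 − 0.167802·(-0.197218)/(-0.244552) = 0.567459;  |Δ| = 0.135323
f(0.567459) = -0.068361
t4 = 0.567459 − (-0.068361)·(-0.135323)/(-0.236163) = 0.606630;  |Δ| = 0.039171
f(0.606630) = 0.005790
t5 = 0.606630 − 0.005790·(0.039171)/(0.074152) = 0.603572;  |Δ| = 0.003059
|t5 − t4| = 0.003059 < 0.01

n = 5, t_n = 0.6036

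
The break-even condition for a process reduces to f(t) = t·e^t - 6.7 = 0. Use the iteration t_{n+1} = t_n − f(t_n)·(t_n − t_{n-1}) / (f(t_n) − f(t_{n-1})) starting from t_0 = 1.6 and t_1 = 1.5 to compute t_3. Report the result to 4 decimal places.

1.4980

f(1.6) = 1.224852, f(1.5) = 0.022534
t_2 = 1.500000 − 0.022534·(1.500000 − 1.600000) / (0.022534 − 1.224852) = 1.500000 − (-0.002253)/(-1.202318) = 1.498126
f(1.498126) = 0.001562
t_3 = 1.498126 − 0.001562·(1.498126 − 1.500000) / (0.001562 − 0.022534) = 1.498126 − (-0.000003)/(-0.020971) = 1.497986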